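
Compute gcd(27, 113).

gcd(113, 27):
  113 = 4·27 + 5
  27 = 5·5 + 2
  5 = 2·2 + 1
  2 = 2·1
so gcd(113, 27) = 1.

1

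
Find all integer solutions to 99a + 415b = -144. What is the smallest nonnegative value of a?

gcd(415, 99) = 1  (415 = 4*99 + 19, 99 = 5*19 + 4, 19 = 4*4 + 3, 4 = 1*3 + 1, 3 = 3*1).
1 divides -144, so solutions exist.
Back-substituting, 99*(109) + 415*(-26) = 1.
Scale by -144/1 = -144: (a₀, b₀) = (-15696, 3744).
General solution: a = -15696 + 415t, b = 3744 - 99t for integer t.
a ≥ 0: smallest is -15696 mod 415 = 74 (at t = 38), with b = -18.

74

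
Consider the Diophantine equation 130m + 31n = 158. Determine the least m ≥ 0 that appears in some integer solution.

gcd(130, 31):
  130 = 4·31 + 6
  31 = 5·6 + 1
  6 = 6·1
so gcd(130, 31) = 1.
1 divides 158, so solutions exist.
Back-substitute for Bézout coefficients:
  1 = 31 - 5·6
  ... = 130·(-5) + 31·(21)
Scale by 158/1 = 158: (m₀, n₀) = (-790, 3318).
General solution: m = -790 + 31t, n = 3318 - 130t for integer t.
m ≥ 0: smallest is -790 mod 31 = 16 (at t = 26), with n = -62.

16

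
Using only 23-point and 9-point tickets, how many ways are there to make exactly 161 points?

1

Need nonnegative integers with 23j + 9k = 161.
gcd(23, 9) = 1, and 23·(2) + 9·(-5) = 1.
So (j₀, k₀) = (322, -805); general j = 322 + 9t, k = -805 - 23t.
j ≥ 0 ⇒ t ≥ -35; k ≥ 0 ⇒ t ≤ -35. That's 1 value of t.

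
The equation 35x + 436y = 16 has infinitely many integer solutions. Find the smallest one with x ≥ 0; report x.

gcd(436, 35):
  436 = 12×35 + 16
  35 = 2×16 + 3
  16 = 5×3 + 1
  3 = 3×1
so gcd(436, 35) = 1.
1 divides 16, so solutions exist.
Back-substitute for Bézout coefficients:
  1 = 16 - 5×3
  ... = 35×(-137) + 436×(11)
Scale by 16/1 = 16: (x₀, y₀) = (-2192, 176).
General solution: x = -2192 + 436t, y = 176 - 35t for integer t.
x ≥ 0: smallest is -2192 mod 436 = 424 (at t = 6), with y = -34.

424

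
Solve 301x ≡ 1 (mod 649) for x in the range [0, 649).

gcd(649, 301) = 1.
By Bézout, 301·(69) + 649·(-32) = 1.
So 301·69 ≡ 1 (mod 649), and 69 mod 649 = 69.

69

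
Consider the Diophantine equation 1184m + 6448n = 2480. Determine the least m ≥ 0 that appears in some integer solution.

62

gcd(6448, 1184):
  6448 = 5×1184 + 528
  1184 = 2×528 + 128
  528 = 4×128 + 16
  128 = 8×16
so gcd(6448, 1184) = 16.
16 divides 2480, so solutions exist.
Back-substitute for Bézout coefficients:
  16 = 528 - 4×128
  ... = 1184×(-49) + 6448×(9)
Scale by 2480/16 = 155: (m₀, n₀) = (-7595, 1395).
General solution: m = -7595 + 403t, n = 1395 - 74t for integer t.
m ≥ 0: smallest is -7595 mod 403 = 62 (at t = 19), with n = -11.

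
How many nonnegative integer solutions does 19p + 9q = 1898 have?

11

gcd(19, 9) = 1.
By Bézout, 19·(1) + 9·(-2) = 1.
One solution: (8, 194).
General: p = 8 + 9t, q = 194 - 19t.
p ≥ 0 ⇒ t ≥ 0; q ≥ 0 ⇒ t ≤ 10. So t ∈ [0, 10]: 11 solutions.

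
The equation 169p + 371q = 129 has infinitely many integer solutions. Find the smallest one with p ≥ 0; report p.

262

gcd(371, 169):
  371 = 2×169 + 33
  169 = 5×33 + 4
  33 = 8×4 + 1
  4 = 4×1
so gcd(371, 169) = 1.
1 divides 129, so solutions exist.
Back-substitute for Bézout coefficients:
  1 = 33 - 8×4
  ... = 169×(-90) + 371×(41)
Scale by 129/1 = 129: (p₀, q₀) = (-11610, 5289).
General solution: p = -11610 + 371t, q = 5289 - 169t for integer t.
p ≥ 0: smallest is -11610 mod 371 = 262 (at t = 32), with q = -119.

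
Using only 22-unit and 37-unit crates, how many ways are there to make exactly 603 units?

1

Need nonnegative integers with 22j + 37k = 603.
gcd(22, 37) = 1, and 22·(-5) + 37·(3) = 1.
So (j₀, k₀) = (-3015, 1809); general j = -3015 + 37t, k = 1809 - 22t.
j ≥ 0 ⇒ t ≥ 82; k ≥ 0 ⇒ t ≤ 82. That's 1 value of t.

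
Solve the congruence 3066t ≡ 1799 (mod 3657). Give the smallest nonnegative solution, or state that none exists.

gcd(3657, 3066) = 3  (3657 = 1×3066 + 591, 3066 = 5×591 + 111, 591 = 5×111 + 36, 111 = 3×36 + 3, 36 = 12×3).
3 does not divide 1799, so the congruence has no solution.

no solution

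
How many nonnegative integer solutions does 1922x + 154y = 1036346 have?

7

gcd(1922, 154):
  1922 = 12·154 + 74
  154 = 2·74 + 6
  74 = 12·6 + 2
  6 = 3·2
so gcd(1922, 154) = 2.
Back-substitute for Bézout coefficients:
  2 = 74 - 12·6
  ... = 1922·(25) + 154·(-312)
Scale by 518173: one solution is (12954325, -161669976). Reduce x mod 77: (76, 5781).
General: x = 76 + 77t, y = 5781 - 961t.
x ≥ 0 ⇒ t ≥ 0; y ≥ 0 ⇒ t ≤ 6. So t ∈ [0, 6]: 7 solutions.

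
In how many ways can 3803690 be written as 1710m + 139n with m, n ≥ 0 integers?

16

gcd(1710, 139) = 1  (1710 = 12×139 + 42, 139 = 3×42 + 13, 42 = 3×13 + 3, 13 = 4×3 + 1, 3 = 3×1).
Back-substituting, 1710×(-43) + 139×(529) = 1.
Scale by 3803690: one solution is (-163558670, 2012152010). Reduce m mod 139: (128, 25790).
General: m = 128 + 139t, n = 25790 - 1710t.
m ≥ 0 ⇒ t ≥ 0; n ≥ 0 ⇒ t ≤ 15. So t ∈ [0, 15]: 16 solutions.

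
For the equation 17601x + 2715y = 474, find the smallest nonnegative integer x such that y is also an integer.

19

gcd(17601, 2715) = 3  (17601 = 6*2715 + 1311, 2715 = 2*1311 + 93, 1311 = 14*93 + 9, 93 = 10*9 + 3, 9 = 3*3).
3 divides 474, so solutions exist.
Back-substituting, 17601*(-292) + 2715*(1893) = 3.
Scale by 474/3 = 158: (x₀, y₀) = (-46136, 299094).
General solution: x = -46136 + 905t, y = 299094 - 5867t for integer t.
x ≥ 0: smallest is -46136 mod 905 = 19 (at t = 51), with y = -123.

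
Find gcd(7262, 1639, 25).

gcd(7262, 1639) = 1  (7262 = 4·1639 + 706, 1639 = 2·706 + 227, 706 = 3·227 + 25, 227 = 9·25 + 2, 25 = 12·2 + 1, 2 = 2·1).
gcd(1, 25) = 1.

1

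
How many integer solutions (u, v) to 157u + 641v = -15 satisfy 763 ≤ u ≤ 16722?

25

gcd(641, 157) = 1  (641 = 4×157 + 13, 157 = 12×13 + 1, 13 = 13×1).
Back-substituting, 157×(49) + 641×(-12) = 1.
Scale by -15: particular solution (-735, 180); reduce u mod 641: (547, -134).
General solution: u = 547 + 641t, v = -134 - 157t for integer t.
763 ≤ 547 + 641t ≤ 16722 gives t ∈ [1, 25], which is 25 values.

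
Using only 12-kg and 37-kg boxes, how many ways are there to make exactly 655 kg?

Need nonnegative integers with 12j + 37k = 655.
gcd(12, 37) = 1, and 12·(-3) + 37·(1) = 1.
So (j₀, k₀) = (-1965, 655); general j = -1965 + 37t, k = 655 - 12t.
j ≥ 0 ⇒ t ≥ 54; k ≥ 0 ⇒ t ≤ 54. That's 1 value of t.

1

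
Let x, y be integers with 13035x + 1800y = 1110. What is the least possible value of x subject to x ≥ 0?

106

gcd(13035, 1800):
  13035 = 7·1800 + 435
  1800 = 4·435 + 60
  435 = 7·60 + 15
  60 = 4·15
so gcd(13035, 1800) = 15.
15 divides 1110, so solutions exist.
Back-substitute for Bézout coefficients:
  15 = 435 - 7·60
  ... = 13035·(29) + 1800·(-210)
Scale by 1110/15 = 74: (x₀, y₀) = (2146, -15540).
General solution: x = 2146 + 120t, y = -15540 - 869t for integer t.
x ≥ 0: smallest is 2146 mod 120 = 106 (at t = -17), with y = -767.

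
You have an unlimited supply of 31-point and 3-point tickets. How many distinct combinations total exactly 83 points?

1

Need nonnegative integers with 31j + 3k = 83.
gcd(31, 3) = 1, and 31·(1) + 3·(-10) = 1.
So (j₀, k₀) = (83, -830); general j = 83 + 3t, k = -830 - 31t.
j ≥ 0 ⇒ t ≥ -27; k ≥ 0 ⇒ t ≤ -27. That's 1 value of t.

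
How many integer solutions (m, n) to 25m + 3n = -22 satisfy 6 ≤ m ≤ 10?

gcd(25, 3):
  25 = 8·3 + 1
  3 = 3·1
so gcd(25, 3) = 1.
Back-substitute for Bézout coefficients:
  1 = 25 - 8·3
  ... = 25·(1) + 3·(-8)
Scale by -22: particular solution (-22, 176); reduce m mod 3: (2, -24).
General solution: m = 2 + 3t, n = -24 - 25t for integer t.
6 ≤ 2 + 3t ≤ 10 gives t ∈ [2, 2], which is 1 value.

1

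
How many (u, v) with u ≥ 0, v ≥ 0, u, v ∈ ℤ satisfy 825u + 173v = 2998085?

21

gcd(825, 173) = 1  (825 = 4×173 + 133, 173 = 1×133 + 40, 133 = 3×40 + 13, 40 = 3×13 + 1, 13 = 13×1).
Back-substituting, 825×(-13) + 173×(62) = 1.
Scale by 2998085: one solution is (-38975105, 185881270). Reduce u mod 173: (65, 17020).
General: u = 65 + 173t, v = 17020 - 825t.
u ≥ 0 ⇒ t ≥ 0; v ≥ 0 ⇒ t ≤ 20. So t ∈ [0, 20]: 21 solutions.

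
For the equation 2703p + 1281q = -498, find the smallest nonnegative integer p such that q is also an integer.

gcd(2703, 1281):
  2703 = 2*1281 + 141
  1281 = 9*141 + 12
  141 = 11*12 + 9
  12 = 1*9 + 3
  9 = 3*3
so gcd(2703, 1281) = 3.
3 divides -498, so solutions exist.
Back-substitute for Bézout coefficients:
  3 = 12 - 1*9
  ... = 2703*(-109) + 1281*(230)
Scale by -498/3 = -166: (p₀, q₀) = (18094, -38180).
General solution: p = 18094 + 427t, q = -38180 - 901t for integer t.
p ≥ 0: smallest is 18094 mod 427 = 160 (at t = -42), with q = -338.

160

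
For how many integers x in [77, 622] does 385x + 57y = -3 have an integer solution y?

gcd(385, 57) = 1.
By Bézout, 385*(4) + 57*(-27) = 1.
Particular solution: (45, -304).
General solution: x = 45 + 57t, y = -304 - 385t for integer t.
77 ≤ 45 + 57t ≤ 622 gives t ∈ [1, 10], which is 10 values.

10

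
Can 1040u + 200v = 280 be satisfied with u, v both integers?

yes

gcd(1040, 200) = 40.
40 divides 280, so integer solutions exist.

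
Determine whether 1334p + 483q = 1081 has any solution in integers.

gcd(1334, 483):
  1334 = 2*483 + 368
  483 = 1*368 + 115
  368 = 3*115 + 23
  115 = 5*23
so gcd(1334, 483) = 23.
23 divides 1081, so integer solutions exist.

yes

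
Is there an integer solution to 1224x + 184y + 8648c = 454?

gcd(1224, 184) = 8.
gcd(8, 8648) = 8.
8 does not divide 454 (remainder 6), so no integer solutions.

no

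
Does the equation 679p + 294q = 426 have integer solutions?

no

gcd(679, 294) = 7  (679 = 2*294 + 91, 294 = 3*91 + 21, 91 = 4*21 + 7, 21 = 3*7).
7 does not divide 426 (remainder 6), so no integer solutions.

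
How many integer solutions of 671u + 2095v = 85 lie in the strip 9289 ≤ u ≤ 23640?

gcd(2095, 671):
  2095 = 3*671 + 82
  671 = 8*82 + 15
  82 = 5*15 + 7
  15 = 2*7 + 1
  7 = 7*1
so gcd(2095, 671) = 1.
Back-substitute for Bézout coefficients:
  1 = 15 - 2*7
  ... = 671*(281) + 2095*(-90)
Scale by 85: particular solution (23885, -7650); reduce u mod 2095: (840, -269).
General solution: u = 840 + 2095t, v = -269 - 671t for integer t.
9289 ≤ 840 + 2095t ≤ 23640 gives t ∈ [5, 10], which is 6 values.

6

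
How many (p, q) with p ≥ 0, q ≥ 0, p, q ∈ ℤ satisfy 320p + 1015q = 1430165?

gcd(1015, 320) = 5  (1015 = 3×320 + 55, 320 = 5×55 + 45, 55 = 1×45 + 10, 45 = 4×10 + 5, 10 = 2×5).
Back-substituting, 320×(92) + 1015×(-29) = 5.
Scale by 286033: one solution is (26315036, -8294957). Reduce p mod 203: (146, 1363).
General: p = 146 + 203t, q = 1363 - 64t.
p ≥ 0 ⇒ t ≥ 0; q ≥ 0 ⇒ t ≤ 21. So t ∈ [0, 21]: 22 solutions.

22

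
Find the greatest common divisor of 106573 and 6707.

1

gcd(106573, 6707):
  106573 = 15*6707 + 5968
  6707 = 1*5968 + 739
  5968 = 8*739 + 56
  739 = 13*56 + 11
  56 = 5*11 + 1
  11 = 11*1
so gcd(106573, 6707) = 1.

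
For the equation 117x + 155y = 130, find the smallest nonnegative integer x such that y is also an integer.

70

gcd(155, 117):
  155 = 1·117 + 38
  117 = 3·38 + 3
  38 = 12·3 + 2
  3 = 1·2 + 1
  2 = 2·1
so gcd(155, 117) = 1.
1 divides 130, so solutions exist.
Back-substitute for Bézout coefficients:
  1 = 3 - 1·2
  ... = 117·(53) + 155·(-40)
Scale by 130/1 = 130: (x₀, y₀) = (6890, -5200).
General solution: x = 6890 + 155t, y = -5200 - 117t for integer t.
x ≥ 0: smallest is 6890 mod 155 = 70 (at t = -44), with y = -52.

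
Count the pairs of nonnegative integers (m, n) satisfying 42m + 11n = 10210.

gcd(42, 11):
  42 = 3*11 + 9
  11 = 1*9 + 2
  9 = 4*2 + 1
  2 = 2*1
so gcd(42, 11) = 1.
Back-substitute for Bézout coefficients:
  1 = 9 - 4*2
  ... = 42*(5) + 11*(-19)
Scale by 10210: one solution is (51050, -193990). Reduce m mod 11: (10, 890).
General: m = 10 + 11t, n = 890 - 42t.
m ≥ 0 ⇒ t ≥ 0; n ≥ 0 ⇒ t ≤ 21. So t ∈ [0, 21]: 22 solutions.

22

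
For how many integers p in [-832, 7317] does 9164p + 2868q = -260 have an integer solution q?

gcd(9164, 2868) = 4.
By Bézout, 9164·(-169) + 2868·(540) = 4.
Particular solution: (230, -735).
General solution: p = 230 + 717t, q = -735 - 2291t for integer t.
-832 ≤ 230 + 717t ≤ 7317 gives t ∈ [-1, 9], which is 11 values.

11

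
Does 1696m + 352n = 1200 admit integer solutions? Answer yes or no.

gcd(1696, 352) = 32  (1696 = 4·352 + 288, 352 = 1·288 + 64, 288 = 4·64 + 32, 64 = 2·32).
32 does not divide 1200 (remainder 16), so no integer solutions.

no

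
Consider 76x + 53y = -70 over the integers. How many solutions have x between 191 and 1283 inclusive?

20

gcd(76, 53) = 1  (76 = 1×53 + 23, 53 = 2×23 + 7, 23 = 3×7 + 2, 7 = 3×2 + 1, 2 = 2×1).
Back-substituting, 76×(-23) + 53×(33) = 1.
Scale by -70: particular solution (1610, -2310); reduce x mod 53: (20, -30).
General solution: x = 20 + 53t, y = -30 - 76t for integer t.
191 ≤ 20 + 53t ≤ 1283 gives t ∈ [4, 23], which is 20 values.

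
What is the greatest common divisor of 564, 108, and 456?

12

gcd(564, 108) = 12.
gcd(12, 456) = 12.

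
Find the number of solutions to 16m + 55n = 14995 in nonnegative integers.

gcd(55, 16):
  55 = 3·16 + 7
  16 = 2·7 + 2
  7 = 3·2 + 1
  2 = 2·1
so gcd(55, 16) = 1.
Back-substitute for Bézout coefficients:
  1 = 7 - 3·2
  ... = 16·(-24) + 55·(7)
Scale by 14995: one solution is (-359880, 104965). Reduce m mod 55: (40, 261).
General: m = 40 + 55t, n = 261 - 16t.
m ≥ 0 ⇒ t ≥ 0; n ≥ 0 ⇒ t ≤ 16. So t ∈ [0, 16]: 17 solutions.

17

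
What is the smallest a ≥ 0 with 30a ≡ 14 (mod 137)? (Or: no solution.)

gcd(137, 30):
  137 = 4×30 + 17
  30 = 1×17 + 13
  17 = 1×13 + 4
  13 = 3×4 + 1
  4 = 4×1
so gcd(137, 30) = 1.
1 divides 14, so solutions exist.
Back-substitute for Bézout coefficients:
  1 = 13 - 3×4
  ... = 30×(32) + 137×(-7)
So 30×(32) ≡ 1 (mod 137); multiply by 14: a ≡ 448 (mod 137).
Smallest nonnegative: a = 448 mod 137 = 37.

37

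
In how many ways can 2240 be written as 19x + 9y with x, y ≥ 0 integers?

13

gcd(19, 9) = 1  (19 = 2·9 + 1, 9 = 9·1).
Back-substituting, 19·(1) + 9·(-2) = 1.
Scale by 2240: one solution is (2240, -4480). Reduce x mod 9: (8, 232).
General: x = 8 + 9t, y = 232 - 19t.
x ≥ 0 ⇒ t ≥ 0; y ≥ 0 ⇒ t ≤ 12. So t ∈ [0, 12]: 13 solutions.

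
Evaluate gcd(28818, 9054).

18

gcd(28818, 9054):
  28818 = 3×9054 + 1656
  9054 = 5×1656 + 774
  1656 = 2×774 + 108
  774 = 7×108 + 18
  108 = 6×18
so gcd(28818, 9054) = 18.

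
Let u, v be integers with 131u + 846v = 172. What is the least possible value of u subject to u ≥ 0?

434

gcd(846, 131) = 1  (846 = 6·131 + 60, 131 = 2·60 + 11, 60 = 5·11 + 5, 11 = 2·5 + 1, 5 = 5·1).
1 divides 172, so solutions exist.
Back-substituting, 131·(155) + 846·(-24) = 1.
Scale by 172/1 = 172: (u₀, v₀) = (26660, -4128).
General solution: u = 26660 + 846t, v = -4128 - 131t for integer t.
u ≥ 0: smallest is 26660 mod 846 = 434 (at t = -31), with v = -67.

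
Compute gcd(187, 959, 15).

1

gcd(959, 187) = 1  (959 = 5×187 + 24, 187 = 7×24 + 19, 24 = 1×19 + 5, 19 = 3×5 + 4, 5 = 1×4 + 1, 4 = 4×1).
gcd(1, 15) = 1.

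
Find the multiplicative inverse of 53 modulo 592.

525

gcd(592, 53) = 1.
By Bézout, 53·(-67) + 592·(6) = 1.
So 53·-67 ≡ 1 (mod 592), and -67 mod 592 = 525.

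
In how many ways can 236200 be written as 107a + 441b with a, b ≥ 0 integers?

gcd(441, 107) = 1.
By Bézout, 107*(-136) + 441*(33) = 1.
One solution: (122, 506).
General: a = 122 + 441t, b = 506 - 107t.
a ≥ 0 ⇒ t ≥ 0; b ≥ 0 ⇒ t ≤ 4. So t ∈ [0, 4]: 5 solutions.

5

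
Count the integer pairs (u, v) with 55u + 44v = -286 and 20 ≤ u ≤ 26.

gcd(55, 44) = 11  (55 = 1*44 + 11, 44 = 4*11).
Back-substituting, 55*(1) + 44*(-1) = 11.
Scale by -26: particular solution (-26, 26); reduce u mod 4: (2, -9).
General solution: u = 2 + 4t, v = -9 - 5t for integer t.
20 ≤ 2 + 4t ≤ 26 gives t ∈ [5, 6], which is 2 values.

2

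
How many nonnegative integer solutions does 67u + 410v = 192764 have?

7

gcd(410, 67):
  410 = 6*67 + 8
  67 = 8*8 + 3
  8 = 2*3 + 2
  3 = 1*2 + 1
  2 = 2*1
so gcd(410, 67) = 1.
Back-substitute for Bézout coefficients:
  1 = 3 - 1*2
  ... = 67*(153) + 410*(-25)
Scale by 192764: one solution is (29492892, -4819100). Reduce u mod 410: (362, 411).
General: u = 362 + 410t, v = 411 - 67t.
u ≥ 0 ⇒ t ≥ 0; v ≥ 0 ⇒ t ≤ 6. So t ∈ [0, 6]: 7 solutions.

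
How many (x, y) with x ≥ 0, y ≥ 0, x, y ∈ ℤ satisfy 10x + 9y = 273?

3

gcd(10, 9) = 1  (10 = 1·9 + 1, 9 = 9·1).
Back-substituting, 10·(1) + 9·(-1) = 1.
Scale by 273: one solution is (273, -273). Reduce x mod 9: (3, 27).
General: x = 3 + 9t, y = 27 - 10t.
x ≥ 0 ⇒ t ≥ 0; y ≥ 0 ⇒ t ≤ 2. So t ∈ [0, 2]: 3 solutions.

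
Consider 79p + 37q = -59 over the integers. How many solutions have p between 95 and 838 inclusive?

gcd(79, 37) = 1.
By Bézout, 79·(15) + 37·(-32) = 1.
Particular solution: (3, -8).
General solution: p = 3 + 37t, q = -8 - 79t for integer t.
95 ≤ 3 + 37t ≤ 838 gives t ∈ [3, 22], which is 20 values.

20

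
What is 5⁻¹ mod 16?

gcd(16, 5) = 1.
By Bézout, 5×(-3) + 16×(1) = 1.
So 5×-3 ≡ 1 (mod 16), and -3 mod 16 = 13.

13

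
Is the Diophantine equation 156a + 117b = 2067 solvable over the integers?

yes

gcd(156, 117) = 39  (156 = 1*117 + 39, 117 = 3*39).
39 divides 2067, so integer solutions exist.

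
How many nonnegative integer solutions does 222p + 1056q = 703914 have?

gcd(1056, 222) = 6  (1056 = 4×222 + 168, 222 = 1×168 + 54, 168 = 3×54 + 6, 54 = 9×6).
Back-substituting, 222×(-19) + 1056×(4) = 6.
Scale by 117319: one solution is (-2229061, 469276). Reduce p mod 176: (155, 634).
General: p = 155 + 176t, q = 634 - 37t.
p ≥ 0 ⇒ t ≥ 0; q ≥ 0 ⇒ t ≤ 17. So t ∈ [0, 17]: 18 solutions.

18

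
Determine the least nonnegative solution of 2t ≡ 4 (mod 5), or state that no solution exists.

gcd(5, 2) = 1.
1 divides 4, so solutions exist.
By Bézout, 2·(-2) + 5·(1) = 1.
So 2·(-2) ≡ 1 (mod 5); multiply by 4: t ≡ -8 (mod 5).
Smallest nonnegative: t = -8 mod 5 = 2.

2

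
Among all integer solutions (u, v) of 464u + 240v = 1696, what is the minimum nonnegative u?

gcd(464, 240):
  464 = 1*240 + 224
  240 = 1*224 + 16
  224 = 14*16
so gcd(464, 240) = 16.
16 divides 1696, so solutions exist.
Back-substitute for Bézout coefficients:
  16 = 240 - 1*224
  ... = 464*(-1) + 240*(2)
Scale by 1696/16 = 106: (u₀, v₀) = (-106, 212).
General solution: u = -106 + 15t, v = 212 - 29t for integer t.
u ≥ 0: smallest is -106 mod 15 = 14 (at t = 8), with v = -20.

14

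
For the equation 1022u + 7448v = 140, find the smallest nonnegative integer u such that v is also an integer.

gcd(7448, 1022) = 14  (7448 = 7*1022 + 294, 1022 = 3*294 + 140, 294 = 2*140 + 14, 140 = 10*14).
14 divides 140, so solutions exist.
Back-substituting, 1022*(-51) + 7448*(7) = 14.
Scale by 140/14 = 10: (u₀, v₀) = (-510, 70).
General solution: u = -510 + 532t, v = 70 - 73t for integer t.
u ≥ 0: smallest is -510 mod 532 = 22 (at t = 1), with v = -3.

22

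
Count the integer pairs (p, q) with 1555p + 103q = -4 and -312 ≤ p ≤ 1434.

17

gcd(1555, 103) = 1  (1555 = 15*103 + 10, 103 = 10*10 + 3, 10 = 3*3 + 1, 3 = 3*1).
Back-substituting, 1555*(31) + 103*(-468) = 1.
Scale by -4: particular solution (-124, 1872); reduce p mod 103: (82, -1238).
General solution: p = 82 + 103t, q = -1238 - 1555t for integer t.
-312 ≤ 82 + 103t ≤ 1434 gives t ∈ [-3, 13], which is 17 values.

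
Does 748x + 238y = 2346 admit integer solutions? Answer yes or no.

yes

gcd(748, 238):
  748 = 3×238 + 34
  238 = 7×34
so gcd(748, 238) = 34.
34 divides 2346, so integer solutions exist.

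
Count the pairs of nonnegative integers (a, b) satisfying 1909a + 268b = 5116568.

gcd(1909, 268):
  1909 = 7·268 + 33
  268 = 8·33 + 4
  33 = 8·4 + 1
  4 = 4·1
so gcd(1909, 268) = 1.
Back-substitute for Bézout coefficients:
  1 = 33 - 8·4
  ... = 1909·(65) + 268·(-463)
Scale by 5116568: one solution is (332576920, -2368970984). Reduce a mod 268: (176, 17838).
General: a = 176 + 268t, b = 17838 - 1909t.
a ≥ 0 ⇒ t ≥ 0; b ≥ 0 ⇒ t ≤ 9. So t ∈ [0, 9]: 10 solutions.

10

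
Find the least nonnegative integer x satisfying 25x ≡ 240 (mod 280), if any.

32

gcd(280, 25):
  280 = 11×25 + 5
  25 = 5×5
so gcd(280, 25) = 5.
5 divides 240, so solutions exist.
Back-substitute for Bézout coefficients:
  5 = 280 - 11×25
  ... = 25×(-11) + 280×(1)
So 25×(-11) ≡ 5 (mod 280); multiply by 48: x ≡ -528 (mod 56).
Smallest nonnegative: x = -528 mod 56 = 32.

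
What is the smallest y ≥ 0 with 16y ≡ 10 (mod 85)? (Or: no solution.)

gcd(85, 16) = 1  (85 = 5×16 + 5, 16 = 3×5 + 1, 5 = 5×1).
1 divides 10, so solutions exist.
Back-substituting, 16×(16) + 85×(-3) = 1.
So 16×(16) ≡ 1 (mod 85); multiply by 10: y ≡ 160 (mod 85).
Smallest nonnegative: y = 160 mod 85 = 75.

75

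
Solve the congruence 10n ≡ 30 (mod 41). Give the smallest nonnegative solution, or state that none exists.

3

gcd(41, 10):
  41 = 4·10 + 1
  10 = 10·1
so gcd(41, 10) = 1.
1 divides 30, so solutions exist.
Back-substitute for Bézout coefficients:
  1 = 41 - 4·10
  ... = 10·(-4) + 41·(1)
So 10·(-4) ≡ 1 (mod 41); multiply by 30: n ≡ -120 (mod 41).
Smallest nonnegative: n = -120 mod 41 = 3.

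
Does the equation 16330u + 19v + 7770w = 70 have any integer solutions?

yes

gcd(16330, 19) = 1  (16330 = 859·19 + 9, 19 = 2·9 + 1, 9 = 9·1).
gcd(1, 7770) = 1.
1 divides 70, so integer solutions exist.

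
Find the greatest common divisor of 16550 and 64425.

gcd(64425, 16550):
  64425 = 3*16550 + 14775
  16550 = 1*14775 + 1775
  14775 = 8*1775 + 575
  1775 = 3*575 + 50
  575 = 11*50 + 25
  50 = 2*25
so gcd(64425, 16550) = 25.

25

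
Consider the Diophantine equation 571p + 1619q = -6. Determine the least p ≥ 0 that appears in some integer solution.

gcd(1619, 571) = 1  (1619 = 2·571 + 477, 571 = 1·477 + 94, 477 = 5·94 + 7, 94 = 13·7 + 3, 7 = 2·3 + 1, 3 = 3·1).
1 divides -6, so solutions exist.
Back-substituting, 571·(-465) + 1619·(164) = 1.
Scale by -6/1 = -6: (p₀, q₀) = (2790, -984).
General solution: p = 2790 + 1619t, q = -984 - 571t for integer t.
p ≥ 0: smallest is 2790 mod 1619 = 1171 (at t = -1), with q = -413.

1171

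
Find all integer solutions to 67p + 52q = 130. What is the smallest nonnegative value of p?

26

gcd(67, 52) = 1  (67 = 1×52 + 15, 52 = 3×15 + 7, 15 = 2×7 + 1, 7 = 7×1).
1 divides 130, so solutions exist.
Back-substituting, 67×(7) + 52×(-9) = 1.
Scale by 130/1 = 130: (p₀, q₀) = (910, -1170).
General solution: p = 910 + 52t, q = -1170 - 67t for integer t.
p ≥ 0: smallest is 910 mod 52 = 26 (at t = -17), with q = -31.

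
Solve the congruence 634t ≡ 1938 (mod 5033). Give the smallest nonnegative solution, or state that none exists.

1559

gcd(5033, 634) = 1  (5033 = 7×634 + 595, 634 = 1×595 + 39, 595 = 15×39 + 10, 39 = 3×10 + 9, 10 = 1×9 + 1, 9 = 9×1).
1 divides 1938, so solutions exist.
Back-substituting, 634×(-516) + 5033×(65) = 1.
So 634×(-516) ≡ 1 (mod 5033); multiply by 1938: t ≡ -1000008 (mod 5033).
Smallest nonnegative: t = -1000008 mod 5033 = 1559.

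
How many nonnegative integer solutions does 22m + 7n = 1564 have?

10

gcd(22, 7):
  22 = 3*7 + 1
  7 = 7*1
so gcd(22, 7) = 1.
Back-substitute for Bézout coefficients:
  1 = 22 - 3*7
  ... = 22*(1) + 7*(-3)
Scale by 1564: one solution is (1564, -4692). Reduce m mod 7: (3, 214).
General: m = 3 + 7t, n = 214 - 22t.
m ≥ 0 ⇒ t ≥ 0; n ≥ 0 ⇒ t ≤ 9. So t ∈ [0, 9]: 10 solutions.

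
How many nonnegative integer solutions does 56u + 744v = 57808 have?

11

gcd(744, 56) = 8  (744 = 13*56 + 16, 56 = 3*16 + 8, 16 = 2*8).
Back-substituting, 56*(40) + 744*(-3) = 8.
Scale by 7226: one solution is (289040, -21678). Reduce u mod 93: (89, 71).
General: u = 89 + 93t, v = 71 - 7t.
u ≥ 0 ⇒ t ≥ 0; v ≥ 0 ⇒ t ≤ 10. So t ∈ [0, 10]: 11 solutions.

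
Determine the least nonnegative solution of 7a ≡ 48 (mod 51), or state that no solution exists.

36

gcd(51, 7) = 1.
1 divides 48, so solutions exist.
By Bézout, 7*(22) + 51*(-3) = 1.
So 7*(22) ≡ 1 (mod 51); multiply by 48: a ≡ 1056 (mod 51).
Smallest nonnegative: a = 1056 mod 51 = 36.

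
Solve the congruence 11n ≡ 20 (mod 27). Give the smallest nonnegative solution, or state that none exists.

19

gcd(27, 11) = 1  (27 = 2·11 + 5, 11 = 2·5 + 1, 5 = 5·1).
1 divides 20, so solutions exist.
Back-substituting, 11·(5) + 27·(-2) = 1.
So 11·(5) ≡ 1 (mod 27); multiply by 20: n ≡ 100 (mod 27).
Smallest nonnegative: n = 100 mod 27 = 19.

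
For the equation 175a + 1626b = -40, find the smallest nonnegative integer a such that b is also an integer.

836

gcd(1626, 175):
  1626 = 9*175 + 51
  175 = 3*51 + 22
  51 = 2*22 + 7
  22 = 3*7 + 1
  7 = 7*1
so gcd(1626, 175) = 1.
1 divides -40, so solutions exist.
Back-substitute for Bézout coefficients:
  1 = 22 - 3*7
  ... = 175*(223) + 1626*(-24)
Scale by -40/1 = -40: (a₀, b₀) = (-8920, 960).
General solution: a = -8920 + 1626t, b = 960 - 175t for integer t.
a ≥ 0: smallest is -8920 mod 1626 = 836 (at t = 6), with b = -90.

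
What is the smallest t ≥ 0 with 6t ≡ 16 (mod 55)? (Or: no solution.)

gcd(55, 6) = 1  (55 = 9·6 + 1, 6 = 6·1).
1 divides 16, so solutions exist.
Back-substituting, 6·(-9) + 55·(1) = 1.
So 6·(-9) ≡ 1 (mod 55); multiply by 16: t ≡ -144 (mod 55).
Smallest nonnegative: t = -144 mod 55 = 21.

21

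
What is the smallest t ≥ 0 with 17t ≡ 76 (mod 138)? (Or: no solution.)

gcd(138, 17):
  138 = 8·17 + 2
  17 = 8·2 + 1
  2 = 2·1
so gcd(138, 17) = 1.
1 divides 76, so solutions exist.
Back-substitute for Bézout coefficients:
  1 = 17 - 8·2
  ... = 17·(65) + 138·(-8)
So 17·(65) ≡ 1 (mod 138); multiply by 76: t ≡ 4940 (mod 138).
Smallest nonnegative: t = 4940 mod 138 = 110.

110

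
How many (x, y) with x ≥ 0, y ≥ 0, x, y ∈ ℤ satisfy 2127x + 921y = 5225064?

8

gcd(2127, 921) = 3  (2127 = 2*921 + 285, 921 = 3*285 + 66, 285 = 4*66 + 21, 66 = 3*21 + 3, 21 = 7*3).
Back-substituting, 2127*(-42) + 921*(97) = 3.
Scale by 1741688: one solution is (-73150896, 168943736). Reduce x mod 307: (143, 5343).
General: x = 143 + 307t, y = 5343 - 709t.
x ≥ 0 ⇒ t ≥ 0; y ≥ 0 ⇒ t ≤ 7. So t ∈ [0, 7]: 8 solutions.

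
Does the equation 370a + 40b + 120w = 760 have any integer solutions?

gcd(370, 40) = 10.
gcd(10, 120) = 10.
10 divides 760, so integer solutions exist.

yes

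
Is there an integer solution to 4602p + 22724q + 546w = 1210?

gcd(22724, 4602) = 26  (22724 = 4·4602 + 4316, 4602 = 1·4316 + 286, 4316 = 15·286 + 26, 286 = 11·26).
gcd(26, 546) = 26.
26 does not divide 1210 (remainder 14), so no integer solutions.

no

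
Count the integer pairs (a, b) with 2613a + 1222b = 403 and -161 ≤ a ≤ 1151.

14

gcd(2613, 1222):
  2613 = 2·1222 + 169
  1222 = 7·169 + 39
  169 = 4·39 + 13
  39 = 3·13
so gcd(2613, 1222) = 13.
Back-substitute for Bézout coefficients:
  13 = 169 - 4·39
  ... = 2613·(29) + 1222·(-62)
Scale by 31: particular solution (899, -1922); reduce a mod 94: (53, -113).
General solution: a = 53 + 94t, b = -113 - 201t for integer t.
-161 ≤ 53 + 94t ≤ 1151 gives t ∈ [-2, 11], which is 14 values.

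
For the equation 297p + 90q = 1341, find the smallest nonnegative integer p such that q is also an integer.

3

gcd(297, 90) = 9.
9 divides 1341, so solutions exist.
By Bézout, 297*(-3) + 90*(10) = 9.
Scale by 1341/9 = 149: (p₀, q₀) = (-447, 1490).
General solution: p = -447 + 10t, q = 1490 - 33t for integer t.
p ≥ 0: smallest is -447 mod 10 = 3 (at t = 45), with q = 5.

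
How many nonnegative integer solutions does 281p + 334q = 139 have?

gcd(334, 281) = 1  (334 = 1·281 + 53, 281 = 5·53 + 16, 53 = 3·16 + 5, 16 = 3·5 + 1, 5 = 5·1).
Back-substituting, 281·(63) + 334·(-53) = 1.
Scale by 139: one solution is (8757, -7367). Reduce p mod 334: (73, -61).
General: p = 73 + 334t, q = -61 - 281t.
p ≥ 0 ⇒ t ≥ 0; q ≥ 0 ⇒ t ≤ -1. So t ∈ [0, -1]: 0 solutions.

0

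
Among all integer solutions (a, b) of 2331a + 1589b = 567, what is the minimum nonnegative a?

80

gcd(2331, 1589) = 7.
7 divides 567, so solutions exist.
By Bézout, 2331*(15) + 1589*(-22) = 7.
Scale by 567/7 = 81: (a₀, b₀) = (1215, -1782).
General solution: a = 1215 + 227t, b = -1782 - 333t for integer t.
a ≥ 0: smallest is 1215 mod 227 = 80 (at t = -5), with b = -117.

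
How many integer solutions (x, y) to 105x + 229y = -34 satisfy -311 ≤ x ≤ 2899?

14

gcd(229, 105) = 1  (229 = 2×105 + 19, 105 = 5×19 + 10, 19 = 1×10 + 9, 10 = 1×9 + 1, 9 = 9×1).
Back-substituting, 105×(24) + 229×(-11) = 1.
Scale by -34: particular solution (-816, 374); reduce x mod 229: (100, -46).
General solution: x = 100 + 229t, y = -46 - 105t for integer t.
-311 ≤ 100 + 229t ≤ 2899 gives t ∈ [-1, 12], which is 14 values.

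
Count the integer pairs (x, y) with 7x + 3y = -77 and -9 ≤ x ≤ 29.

13

gcd(7, 3) = 1  (7 = 2*3 + 1, 3 = 3*1).
Back-substituting, 7*(1) + 3*(-2) = 1.
Scale by -77: particular solution (-77, 154); reduce x mod 3: (1, -28).
General solution: x = 1 + 3t, y = -28 - 7t for integer t.
-9 ≤ 1 + 3t ≤ 29 gives t ∈ [-3, 9], which is 13 values.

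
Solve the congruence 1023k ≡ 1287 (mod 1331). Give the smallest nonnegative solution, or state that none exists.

gcd(1331, 1023):
  1331 = 1*1023 + 308
  1023 = 3*308 + 99
  308 = 3*99 + 11
  99 = 9*11
so gcd(1331, 1023) = 11.
11 divides 1287, so solutions exist.
Back-substitute for Bézout coefficients:
  11 = 308 - 3*99
  ... = 1023*(-13) + 1331*(10)
So 1023*(-13) ≡ 11 (mod 1331); multiply by 117: k ≡ -1521 (mod 121).
Smallest nonnegative: k = -1521 mod 121 = 52.

52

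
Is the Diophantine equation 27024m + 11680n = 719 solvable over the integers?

gcd(27024, 11680) = 16  (27024 = 2*11680 + 3664, 11680 = 3*3664 + 688, 3664 = 5*688 + 224, 688 = 3*224 + 16, 224 = 14*16).
16 does not divide 719 (remainder 15), so no integer solutions.

no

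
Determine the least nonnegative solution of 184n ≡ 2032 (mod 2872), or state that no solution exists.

gcd(2872, 184):
  2872 = 15·184 + 112
  184 = 1·112 + 72
  112 = 1·72 + 40
  72 = 1·40 + 32
  40 = 1·32 + 8
  32 = 4·8
so gcd(2872, 184) = 8.
8 divides 2032, so solutions exist.
Back-substitute for Bézout coefficients:
  8 = 40 - 1·32
  ... = 184·(-78) + 2872·(5)
So 184·(-78) ≡ 8 (mod 2872); multiply by 254: n ≡ -19812 (mod 359).
Smallest nonnegative: n = -19812 mod 359 = 292.

292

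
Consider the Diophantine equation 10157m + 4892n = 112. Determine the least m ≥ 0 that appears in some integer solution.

gcd(10157, 4892) = 1  (10157 = 2×4892 + 373, 4892 = 13×373 + 43, 373 = 8×43 + 29, 43 = 1×29 + 14, 29 = 2×14 + 1, 14 = 14×1).
1 divides 112, so solutions exist.
Back-substituting, 10157×(341) + 4892×(-708) = 1.
Scale by 112/1 = 112: (m₀, n₀) = (38192, -79296).
General solution: m = 38192 + 4892t, n = -79296 - 10157t for integer t.
m ≥ 0: smallest is 38192 mod 4892 = 3948 (at t = -7), with n = -8197.

3948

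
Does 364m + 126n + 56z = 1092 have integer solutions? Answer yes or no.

yes

gcd(364, 126) = 14  (364 = 2·126 + 112, 126 = 1·112 + 14, 112 = 8·14).
gcd(14, 56) = 14.
14 divides 1092, so integer solutions exist.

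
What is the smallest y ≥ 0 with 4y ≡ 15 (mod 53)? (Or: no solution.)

gcd(53, 4):
  53 = 13×4 + 1
  4 = 4×1
so gcd(53, 4) = 1.
1 divides 15, so solutions exist.
Back-substitute for Bézout coefficients:
  1 = 53 - 13×4
  ... = 4×(-13) + 53×(1)
So 4×(-13) ≡ 1 (mod 53); multiply by 15: y ≡ -195 (mod 53).
Smallest nonnegative: y = -195 mod 53 = 17.

17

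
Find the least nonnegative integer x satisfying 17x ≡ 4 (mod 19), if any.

17

gcd(19, 17) = 1  (19 = 1*17 + 2, 17 = 8*2 + 1, 2 = 2*1).
1 divides 4, so solutions exist.
Back-substituting, 17*(9) + 19*(-8) = 1.
So 17*(9) ≡ 1 (mod 19); multiply by 4: x ≡ 36 (mod 19).
Smallest nonnegative: x = 36 mod 19 = 17.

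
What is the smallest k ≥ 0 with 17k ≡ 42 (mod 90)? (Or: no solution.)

66

gcd(90, 17):
  90 = 5·17 + 5
  17 = 3·5 + 2
  5 = 2·2 + 1
  2 = 2·1
so gcd(90, 17) = 1.
1 divides 42, so solutions exist.
Back-substitute for Bézout coefficients:
  1 = 5 - 2·2
  ... = 17·(-37) + 90·(7)
So 17·(-37) ≡ 1 (mod 90); multiply by 42: k ≡ -1554 (mod 90).
Smallest nonnegative: k = -1554 mod 90 = 66.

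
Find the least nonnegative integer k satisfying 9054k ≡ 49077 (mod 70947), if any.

gcd(70947, 9054):
  70947 = 7*9054 + 7569
  9054 = 1*7569 + 1485
  7569 = 5*1485 + 144
  1485 = 10*144 + 45
  144 = 3*45 + 9
  45 = 5*9
so gcd(70947, 9054) = 9.
9 divides 49077, so solutions exist.
Back-substitute for Bézout coefficients:
  9 = 144 - 3*45
  ... = 9054*(-1481) + 70947*(189)
So 9054*(-1481) ≡ 9 (mod 70947); multiply by 5453: k ≡ -8075893 (mod 7883).
Smallest nonnegative: k = -8075893 mod 7883 = 4182.

4182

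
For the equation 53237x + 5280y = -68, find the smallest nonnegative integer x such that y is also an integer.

gcd(53237, 5280):
  53237 = 10×5280 + 437
  5280 = 12×437 + 36
  437 = 12×36 + 5
  36 = 7×5 + 1
  5 = 5×1
so gcd(53237, 5280) = 1.
1 divides -68, so solutions exist.
Back-substitute for Bézout coefficients:
  1 = 36 - 7×5
  ... = 53237×(-1027) + 5280×(10355)
Scale by -68/1 = -68: (x₀, y₀) = (69836, -704140).
General solution: x = 69836 + 5280t, y = -704140 - 53237t for integer t.
x ≥ 0: smallest is 69836 mod 5280 = 1196 (at t = -13), with y = -12059.

1196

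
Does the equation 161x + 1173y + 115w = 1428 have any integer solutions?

gcd(1173, 161):
  1173 = 7·161 + 46
  161 = 3·46 + 23
  46 = 2·23
so gcd(1173, 161) = 23.
gcd(23, 115) = 23.
23 does not divide 1428 (remainder 2), so no integer solutions.

no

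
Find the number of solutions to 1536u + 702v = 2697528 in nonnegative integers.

15

gcd(1536, 702) = 6  (1536 = 2*702 + 132, 702 = 5*132 + 42, 132 = 3*42 + 6, 42 = 7*6).
Back-substituting, 1536*(16) + 702*(-35) = 6.
Scale by 449588: one solution is (7193408, -15735580). Reduce u mod 117: (14, 3812).
General: u = 14 + 117t, v = 3812 - 256t.
u ≥ 0 ⇒ t ≥ 0; v ≥ 0 ⇒ t ≤ 14. So t ∈ [0, 14]: 15 solutions.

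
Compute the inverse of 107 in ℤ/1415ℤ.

gcd(1415, 107):
  1415 = 13×107 + 24
  107 = 4×24 + 11
  24 = 2×11 + 2
  11 = 5×2 + 1
  2 = 2×1
so gcd(1415, 107) = 1.
Back-substitute for Bézout coefficients:
  1 = 11 - 5×2
  ... = 107×(648) + 1415×(-49)
So 107×648 ≡ 1 (mod 1415), and 648 mod 1415 = 648.

648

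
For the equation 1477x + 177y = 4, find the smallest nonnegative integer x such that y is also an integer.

61

gcd(1477, 177) = 1.
1 divides 4, so solutions exist.
By Bézout, 1477×(-29) + 177×(242) = 1.
Scale by 4/1 = 4: (x₀, y₀) = (-116, 968).
General solution: x = -116 + 177t, y = 968 - 1477t for integer t.
x ≥ 0: smallest is -116 mod 177 = 61 (at t = 1), with y = -509.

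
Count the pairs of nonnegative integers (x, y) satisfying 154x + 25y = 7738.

gcd(154, 25):
  154 = 6*25 + 4
  25 = 6*4 + 1
  4 = 4*1
so gcd(154, 25) = 1.
Back-substitute for Bézout coefficients:
  1 = 25 - 6*4
  ... = 154*(-6) + 25*(37)
Scale by 7738: one solution is (-46428, 286306). Reduce x mod 25: (22, 174).
General: x = 22 + 25t, y = 174 - 154t.
x ≥ 0 ⇒ t ≥ 0; y ≥ 0 ⇒ t ≤ 1. So t ∈ [0, 1]: 2 solutions.

2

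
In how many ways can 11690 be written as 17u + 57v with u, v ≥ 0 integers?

gcd(57, 17) = 1  (57 = 3·17 + 6, 17 = 2·6 + 5, 6 = 1·5 + 1, 5 = 5·1).
Back-substituting, 17·(-10) + 57·(3) = 1.
Scale by 11690: one solution is (-116900, 35070). Reduce u mod 57: (7, 203).
General: u = 7 + 57t, v = 203 - 17t.
u ≥ 0 ⇒ t ≥ 0; v ≥ 0 ⇒ t ≤ 11. So t ∈ [0, 11]: 12 solutions.

12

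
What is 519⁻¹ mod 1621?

1393

gcd(1621, 519):
  1621 = 3·519 + 64
  519 = 8·64 + 7
  64 = 9·7 + 1
  7 = 7·1
so gcd(1621, 519) = 1.
Back-substitute for Bézout coefficients:
  1 = 64 - 9·7
  ... = 519·(-228) + 1621·(73)
So 519·-228 ≡ 1 (mod 1621), and -228 mod 1621 = 1393.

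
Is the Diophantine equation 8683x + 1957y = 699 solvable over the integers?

no

gcd(8683, 1957) = 19.
19 does not divide 699 (remainder 15), so no integer solutions.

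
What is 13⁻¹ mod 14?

13

gcd(14, 13) = 1  (14 = 1×13 + 1, 13 = 13×1).
Back-substituting, 13×(-1) + 14×(1) = 1.
So 13×-1 ≡ 1 (mod 14), and -1 mod 14 = 13.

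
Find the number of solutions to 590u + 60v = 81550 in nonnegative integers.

23

gcd(590, 60) = 10.
By Bézout, 590*(-1) + 60*(10) = 10.
One solution: (5, 1310).
General: u = 5 + 6t, v = 1310 - 59t.
u ≥ 0 ⇒ t ≥ 0; v ≥ 0 ⇒ t ≤ 22. So t ∈ [0, 22]: 23 solutions.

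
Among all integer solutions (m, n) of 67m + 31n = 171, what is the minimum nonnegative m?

gcd(67, 31) = 1  (67 = 2·31 + 5, 31 = 6·5 + 1, 5 = 5·1).
1 divides 171, so solutions exist.
Back-substituting, 67·(-6) + 31·(13) = 1.
Scale by 171/1 = 171: (m₀, n₀) = (-1026, 2223).
General solution: m = -1026 + 31t, n = 2223 - 67t for integer t.
m ≥ 0: smallest is -1026 mod 31 = 28 (at t = 34), with n = -55.

28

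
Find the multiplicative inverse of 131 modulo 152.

gcd(152, 131) = 1.
By Bézout, 131*(-29) + 152*(25) = 1.
So 131*-29 ≡ 1 (mod 152), and -29 mod 152 = 123.

123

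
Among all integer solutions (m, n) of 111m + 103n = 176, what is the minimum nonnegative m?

gcd(111, 103) = 1.
1 divides 176, so solutions exist.
By Bézout, 111*(13) + 103*(-14) = 1.
Scale by 176/1 = 176: (m₀, n₀) = (2288, -2464).
General solution: m = 2288 + 103t, n = -2464 - 111t for integer t.
m ≥ 0: smallest is 2288 mod 103 = 22 (at t = -22), with n = -22.

22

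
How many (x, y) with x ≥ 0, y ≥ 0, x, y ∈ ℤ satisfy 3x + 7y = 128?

6

gcd(7, 3) = 1  (7 = 2·3 + 1, 3 = 3·1).
Back-substituting, 3·(-2) + 7·(1) = 1.
Scale by 128: one solution is (-256, 128). Reduce x mod 7: (3, 17).
General: x = 3 + 7t, y = 17 - 3t.
x ≥ 0 ⇒ t ≥ 0; y ≥ 0 ⇒ t ≤ 5. So t ∈ [0, 5]: 6 solutions.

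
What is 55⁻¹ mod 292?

223

gcd(292, 55) = 1.
By Bézout, 55*(-69) + 292*(13) = 1.
So 55*-69 ≡ 1 (mod 292), and -69 mod 292 = 223.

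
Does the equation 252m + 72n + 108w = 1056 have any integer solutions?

no

gcd(252, 72) = 36  (252 = 3*72 + 36, 72 = 2*36).
gcd(36, 108) = 36.
36 does not divide 1056 (remainder 12), so no integer solutions.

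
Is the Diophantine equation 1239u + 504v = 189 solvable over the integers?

gcd(1239, 504) = 21.
21 divides 189, so integer solutions exist.

yes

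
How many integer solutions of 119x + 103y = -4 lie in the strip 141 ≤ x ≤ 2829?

gcd(119, 103) = 1  (119 = 1×103 + 16, 103 = 6×16 + 7, 16 = 2×7 + 2, 7 = 3×2 + 1, 2 = 2×1).
Back-substituting, 119×(-45) + 103×(52) = 1.
Scale by -4: particular solution (180, -208); reduce x mod 103: (77, -89).
General solution: x = 77 + 103t, y = -89 - 119t for integer t.
141 ≤ 77 + 103t ≤ 2829 gives t ∈ [1, 26], which is 26 values.

26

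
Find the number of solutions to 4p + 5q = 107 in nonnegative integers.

gcd(5, 4):
  5 = 1*4 + 1
  4 = 4*1
so gcd(5, 4) = 1.
Back-substitute for Bézout coefficients:
  1 = 5 - 1*4
  ... = 4*(-1) + 5*(1)
Scale by 107: one solution is (-107, 107). Reduce p mod 5: (3, 19).
General: p = 3 + 5t, q = 19 - 4t.
p ≥ 0 ⇒ t ≥ 0; q ≥ 0 ⇒ t ≤ 4. So t ∈ [0, 4]: 5 solutions.

5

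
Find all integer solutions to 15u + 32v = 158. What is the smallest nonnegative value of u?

2

gcd(32, 15):
  32 = 2×15 + 2
  15 = 7×2 + 1
  2 = 2×1
so gcd(32, 15) = 1.
1 divides 158, so solutions exist.
Back-substitute for Bézout coefficients:
  1 = 15 - 7×2
  ... = 15×(15) + 32×(-7)
Scale by 158/1 = 158: (u₀, v₀) = (2370, -1106).
General solution: u = 2370 + 32t, v = -1106 - 15t for integer t.
u ≥ 0: smallest is 2370 mod 32 = 2 (at t = -74), with v = 4.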